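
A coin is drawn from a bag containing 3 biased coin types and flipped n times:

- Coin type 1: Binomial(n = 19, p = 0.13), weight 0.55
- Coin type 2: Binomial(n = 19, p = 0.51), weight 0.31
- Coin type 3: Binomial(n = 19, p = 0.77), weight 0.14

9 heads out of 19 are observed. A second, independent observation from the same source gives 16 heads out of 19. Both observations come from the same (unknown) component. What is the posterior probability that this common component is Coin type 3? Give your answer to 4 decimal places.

0.4188

Apply Bayes' rule: the posterior for each component is proportional to its prior times its likelihood at x.
Since both observations come from the same component, the likelihood for component k is f_k(x₁)·f_k(x₂).
  L_1 = [C(19,9)·0.13^9·0.87^10 = 92378·1.06045e-08·0.248423 = 0.000243361] × [4.24595e-12] = 1.0333e-15
  L_2 = [C(19,9)·0.51^9·0.49^10 = 92378·0.00233417·0.000797923 = 0.172052] × [0.002388] = 0.000410862
  L_3 = [C(19,9)·0.77^9·0.23^10 = 92378·0.0951517·4.14265e-07 = 0.00364136] × [0.180036] = 0.000655575
Prior × likelihood for each component:
  w_1·L_1 = 0.55 × 1.0333e-15 = 5.68315e-16
  w_2·L_2 = 0.31 × 0.000410862 = 0.000127367
  w_3·L_3 = 0.14 × 0.000655575 = 9.17805e-05
Normaliser: 5.68315e-16 + 0.000127367 + 9.17805e-05 = 0.000219148
P(Coin type 3 | x₁, x₂) ≈ 0.4188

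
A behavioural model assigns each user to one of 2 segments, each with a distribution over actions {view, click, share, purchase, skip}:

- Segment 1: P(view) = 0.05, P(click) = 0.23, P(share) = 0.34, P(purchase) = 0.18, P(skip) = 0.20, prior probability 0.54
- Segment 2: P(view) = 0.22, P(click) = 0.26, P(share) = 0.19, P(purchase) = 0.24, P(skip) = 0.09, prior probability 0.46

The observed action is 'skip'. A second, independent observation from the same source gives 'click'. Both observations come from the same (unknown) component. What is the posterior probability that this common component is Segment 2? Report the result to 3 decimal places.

The responsibility of component k is w_k f_k(x) divided by Σ_j w_j f_j(x).
Since both observations come from the same component, the likelihood for component k is f_k(x₁)·f_k(x₂).
  L_1 = [0.2] × [0.23] = 0.046
  L_2 = [0.09] × [0.26] = 0.0234
Multiply by the mixture weights:
  w_1·L_1 = 0.54 × 0.046 = 0.02484
  w_2·L_2 = 0.46 × 0.0234 = 0.010764
Marginal: 0.02484 + 0.010764 = 0.035604
P(Segment 2 | x₁,x₂) ≈ 0.302

0.302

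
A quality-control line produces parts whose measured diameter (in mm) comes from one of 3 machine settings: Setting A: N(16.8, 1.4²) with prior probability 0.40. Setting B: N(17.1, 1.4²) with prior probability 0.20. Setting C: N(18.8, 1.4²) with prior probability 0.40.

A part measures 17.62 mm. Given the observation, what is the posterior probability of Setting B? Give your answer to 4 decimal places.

Apply Bayes' rule: the posterior for each component is proportional to its prior times its likelihood at x.
Evaluate each component's likelihood at the observed value:
  p_A = 0.240042
  p_B = 0.265965
  p_C = 0.199765
Prior × likelihood for each component:
  π_A·p_A = 0.40 × 0.240042 = 0.0960168
  π_B·p_B = 0.20 × 0.265965 = 0.053193
  π_C·p_C = 0.40 × 0.199765 = 0.0799059
Sum: 0.0960168 + 0.053193 + 0.0799059 = 0.229116
P(Setting B | 17.62 mm) = 0.053193 / 0.229116 ≈ 0.2322

0.2322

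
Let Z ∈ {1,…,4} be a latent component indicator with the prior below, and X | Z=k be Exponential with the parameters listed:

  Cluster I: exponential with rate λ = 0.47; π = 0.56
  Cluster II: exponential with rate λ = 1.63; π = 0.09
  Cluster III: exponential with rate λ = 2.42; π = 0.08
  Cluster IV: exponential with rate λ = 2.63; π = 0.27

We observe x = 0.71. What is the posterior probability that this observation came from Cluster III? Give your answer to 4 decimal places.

Posterior ∝ prior × likelihood, so P(k | x) ∝ π_k f_k(x); normalise over all components.
Component likelihoods at x = 0.71:
  f_I = 0.47·e^(−0.47·0.71) = 0.47·e^(−0.3337) = 0.336646
  f_II = 1.63·e^(−1.63·0.71) = 1.63·e^(−1.1573) = 0.512364
  f_III = 2.42·e^(−2.42·0.71) = 2.42·e^(−1.7182) = 0.434121
  f_IV = 2.63·e^(−2.63·0.71) = 2.63·e^(−1.8673) = 0.406441
Weight by the priors:
  π_I·f_I = 0.56 × 0.336646 = 0.188522
  π_II·f_II = 0.09 × 0.512364 = 0.0461128
  π_III·f_III = 0.08 × 0.434121 = 0.0347297
  π_IV·f_IV = 0.27 × 0.406441 = 0.109739
Denominator: 0.188522 + 0.0461128 + 0.0347297 + 0.109739 = 0.379103
So the posterior for Cluster III is 0.0347297 / 0.379103 ≈ 0.0916.

0.0916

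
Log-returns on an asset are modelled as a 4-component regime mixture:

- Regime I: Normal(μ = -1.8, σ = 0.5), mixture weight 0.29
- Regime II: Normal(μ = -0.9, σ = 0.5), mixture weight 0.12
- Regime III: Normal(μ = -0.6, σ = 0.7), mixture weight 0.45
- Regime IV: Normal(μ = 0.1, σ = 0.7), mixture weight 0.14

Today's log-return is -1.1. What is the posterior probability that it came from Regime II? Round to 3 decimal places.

0.225

Posterior ∝ prior × likelihood, so P(k | x) ∝ π_k f_k(x); normalise over all components.
Component likelihoods at x = -1.1:
  p_I = (1/(0.5·√(2π)))·exp(−(-1.1−-1.8)²/(2·0.5²)) = 0.797885·exp(-0.98000) = 0.299455
  p_II = (1/(0.5·√(2π)))·exp(−(-1.1−-0.9)²/(2·0.5²)) = 0.797885·exp(-0.08000) = 0.73654
  p_III = (1/(0.7·√(2π)))·exp(−(-1.1−-0.6)²/(2·0.7²)) = 0.569918·exp(-0.25510) = 0.441593
  p_IV = (1/(0.7·√(2π)))·exp(−(-1.1−0.1)²/(2·0.7²)) = 0.569918·exp(-1.46939) = 0.131119
Weight by the priors:
  π_I·p_I = 0.29 × 0.299455 = 0.0868419
  π_II·p_II = 0.12 × 0.73654 = 0.0883848
  π_III·p_III = 0.45 × 0.441593 = 0.198717
  π_IV·p_IV = 0.14 × 0.131119 = 0.0183566
Marginal: 0.0868419 + 0.0883848 + 0.198717 + 0.0183566 = 0.3923
So the posterior for Regime II is 0.0883848 / 0.3923 ≈ 0.225.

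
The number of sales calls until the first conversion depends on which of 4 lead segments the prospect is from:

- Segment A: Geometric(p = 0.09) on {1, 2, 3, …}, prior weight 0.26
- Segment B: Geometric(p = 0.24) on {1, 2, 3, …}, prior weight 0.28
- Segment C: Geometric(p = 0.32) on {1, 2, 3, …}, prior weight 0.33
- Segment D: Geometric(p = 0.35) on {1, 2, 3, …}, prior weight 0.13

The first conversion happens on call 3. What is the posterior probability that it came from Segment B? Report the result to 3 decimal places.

Apply Bayes' rule: the posterior for each component is proportional to its prior times its likelihood at x.
Evaluate each component's likelihood at the observed value:
  L_A = 0.074529
  L_B = 0.138624
  L_C = 0.147968
  L_D = 0.147875
Prior × likelihood for each component:
  w_A·L_A = 0.26 × 0.074529 = 0.0193775
  w_B·L_B = 0.28 × 0.138624 = 0.0388147
  w_C·L_C = 0.33 × 0.147968 = 0.0488294
  w_D·L_D = 0.13 × 0.147875 = 0.0192238
Marginal: 0.0193775 + 0.0388147 + 0.0488294 + 0.0192238 = 0.126245
So the posterior for Segment B is 0.0388147 / 0.126245 ≈ 0.307.

0.307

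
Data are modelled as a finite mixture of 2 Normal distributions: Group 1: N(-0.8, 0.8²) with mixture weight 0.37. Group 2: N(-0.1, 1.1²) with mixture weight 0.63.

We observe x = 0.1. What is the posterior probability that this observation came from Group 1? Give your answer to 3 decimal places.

Apply Bayes' rule: the posterior for each component is proportional to its prior times its likelihood at x.
Normal densities:
  f_1 = 0.264846
  f_2 = 0.356729
Weight by the priors:
  π_1·f_1 = 0.37 × 0.264846 = 0.0979929
  π_2·f_2 = 0.63 × 0.356729 = 0.22474
Denominator: 0.0979929 + 0.22474 = 0.322732
So the posterior for Group 1 is 0.0979929 / 0.322732 ≈ 0.304.

0.304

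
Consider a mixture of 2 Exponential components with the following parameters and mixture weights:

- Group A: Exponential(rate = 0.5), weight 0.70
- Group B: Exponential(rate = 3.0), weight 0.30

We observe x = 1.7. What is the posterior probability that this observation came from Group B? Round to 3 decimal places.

0.035

By Bayes' theorem, P(k | x) = π_k f_k(x) / Σ_j π_j f_j(x).
Evaluate each component's likelihood at the observed value:
  L_A = 0.213707
  L_B = 0.0182902
Multiply by the mixture weights:
  π_A·L_A = 0.70 × 0.213707 = 0.149595
  π_B·L_B = 0.30 × 0.0182902 = 0.00548707
Sum: 0.149595 + 0.00548707 = 0.155082
So the posterior for Group B is 0.00548707 / 0.155082 ≈ 0.035.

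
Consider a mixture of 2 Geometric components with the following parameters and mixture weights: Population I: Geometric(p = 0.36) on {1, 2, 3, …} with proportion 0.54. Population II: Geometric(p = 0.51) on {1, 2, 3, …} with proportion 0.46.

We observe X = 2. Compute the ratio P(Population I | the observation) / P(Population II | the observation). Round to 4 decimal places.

1.0823

The posterior odds equal the prior odds times the likelihood ratio: (π_i/π_j)·(f_i(x)/f_j(x)).
Component likelihoods at x = 2:
  L_I = 0.2304
  L_II = 0.2499
Odds = (0.54/0.46) × (0.2304/0.2499) = 1.17391 × 0.921969 ≈ 1.0823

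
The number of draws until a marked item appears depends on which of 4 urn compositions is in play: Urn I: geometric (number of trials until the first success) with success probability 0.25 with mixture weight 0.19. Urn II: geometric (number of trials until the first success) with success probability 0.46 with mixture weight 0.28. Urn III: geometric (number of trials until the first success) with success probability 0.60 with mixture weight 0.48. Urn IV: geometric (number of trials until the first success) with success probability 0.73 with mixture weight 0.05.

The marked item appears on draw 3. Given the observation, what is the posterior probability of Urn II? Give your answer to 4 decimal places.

0.3323

The responsibility of component k is w_k f_k(x) divided by Σ_j w_j f_j(x).
Evaluate each component's likelihood at the observed value:
  f_I = 0.25·(1−0.25)^2 = 0.25·0.5625 = 0.140625
  f_II = 0.46·(1−0.46)^2 = 0.46·0.2916 = 0.134136
  f_III = 0.60·(1−0.60)^2 = 0.60·0.16 = 0.096
  f_IV = 0.73·(1−0.73)^2 = 0.73·0.0729 = 0.053217
Weight by the priors:
  w_I·f_I = 0.19 × 0.140625 = 0.0267187
  w_II·f_II = 0.28 × 0.134136 = 0.0375581
  w_III·f_III = 0.48 × 0.096 = 0.04608
  w_IV·f_IV = 0.05 × 0.053217 = 0.00266085
Evidence: 0.0267187 + 0.0375581 + 0.04608 + 0.00266085 = 0.113018
P(Urn II | data) ≈ 0.3323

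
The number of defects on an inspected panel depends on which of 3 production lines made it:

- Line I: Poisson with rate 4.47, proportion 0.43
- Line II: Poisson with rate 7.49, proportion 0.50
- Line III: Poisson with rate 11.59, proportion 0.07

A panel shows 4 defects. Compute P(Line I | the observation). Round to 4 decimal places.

0.6881

The responsibility of component k is w_k f_k(x) divided by Σ_j w_j f_j(x).
Component likelihoods at x = 4 defects:
  L_I = 0.190424
  L_II = 0.0732572
  L_III = 0.00696064
Multiply by the mixture weights:
  w_I·L_I = 0.43 × 0.190424 = 0.0818825
  w_II·L_II = 0.50 × 0.0732572 = 0.0366286
  w_III·L_III = 0.07 × 0.00696064 = 0.000487245
Marginal: 0.0818825 + 0.0366286 + 0.000487245 = 0.118998
So the posterior for Line I is 0.0818825 / 0.118998 ≈ 0.6881.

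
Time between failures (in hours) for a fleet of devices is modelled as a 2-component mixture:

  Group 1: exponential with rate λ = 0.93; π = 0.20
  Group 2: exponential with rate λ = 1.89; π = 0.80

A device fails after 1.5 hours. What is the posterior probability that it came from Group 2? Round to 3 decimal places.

By Bayes' theorem, P(k | x) = π_k f_k(x) / Σ_j π_j f_j(x).
Exponential densities:
  L_1 = 0.230485
  L_2 = 0.110978
Prior × likelihood for each component:
  π_1·L_1 = 0.20 × 0.230485 = 0.0460969
  π_2·L_2 = 0.80 × 0.110978 = 0.0887824
Evidence: 0.0460969 + 0.0887824 = 0.134879
P(Group 2 | 1.5 hours) = 0.0887824 / 0.134879 ≈ 0.658

0.658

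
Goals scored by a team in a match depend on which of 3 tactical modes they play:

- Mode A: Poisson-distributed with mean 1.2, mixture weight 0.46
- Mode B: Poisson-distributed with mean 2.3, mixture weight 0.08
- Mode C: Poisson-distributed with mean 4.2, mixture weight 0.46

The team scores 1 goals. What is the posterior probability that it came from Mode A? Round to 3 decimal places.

By Bayes' theorem, P(k | x) = P(Z=k) f_k(x) / Σ_j P(Z=j) f_j(x).
Component likelihoods at x = 1 goals:
  f_A = e^(−1.2)·1.2^1/1! = 0.361433
  f_B = e^(−2.3)·2.3^1/1! = 0.230595
  f_C = e^(−4.2)·4.2^1/1! = 0.0629814
Weight by the priors:
  P(Z=A)·f_A = 0.46 × 0.361433 = 0.166259
  P(Z=B)·f_B = 0.08 × 0.230595 = 0.0184476
  P(Z=C)·f_C = 0.46 × 0.0629814 = 0.0289715
Sum: 0.166259 + 0.0184476 + 0.0289715 = 0.213678
P(Mode A | data) ≈ 0.778

0.778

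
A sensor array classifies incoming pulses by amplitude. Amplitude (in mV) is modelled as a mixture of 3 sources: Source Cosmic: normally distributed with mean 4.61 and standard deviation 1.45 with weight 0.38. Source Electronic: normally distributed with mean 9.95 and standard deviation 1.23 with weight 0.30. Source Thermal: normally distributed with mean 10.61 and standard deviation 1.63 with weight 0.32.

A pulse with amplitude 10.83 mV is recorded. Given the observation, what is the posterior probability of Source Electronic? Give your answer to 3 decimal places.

The responsibility of component k is π_k f_k(x) divided by Σ_j π_j f_j(x).
Component likelihoods at x = 10.83 mV:
  f_Cosmic = 2.77834e-05
  f_Electronic = 0.251105
  f_Thermal = 0.242531
Prior × likelihood for each component:
  π_Cosmic·f_Cosmic = 0.38 × 2.77834e-05 = 1.05577e-05
  π_Electronic·f_Electronic = 0.30 × 0.251105 = 0.0753314
  π_Thermal·f_Thermal = 0.32 × 0.242531 = 0.0776098
Evidence: 1.05577e-05 + 0.0753314 + 0.0776098 = 0.152952
P(Source Electronic | the observation) ≈ 0.493

0.493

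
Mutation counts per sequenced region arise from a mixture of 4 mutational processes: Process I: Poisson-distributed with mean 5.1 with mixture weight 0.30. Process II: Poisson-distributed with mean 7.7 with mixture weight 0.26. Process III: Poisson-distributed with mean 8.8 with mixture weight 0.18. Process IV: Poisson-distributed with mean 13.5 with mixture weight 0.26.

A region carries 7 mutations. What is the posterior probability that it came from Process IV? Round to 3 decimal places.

0.059

The responsibility of component k is w_k f_k(x) divided by Σ_j w_j f_j(x).
Poisson probabilities:
  f_I = 0.108557
  f_II = 0.144191
  f_III = 0.122224
  f_IV = 0.0222295
Unnormalised posteriors:
  w_I·f_I = 0.30 × 0.108557 = 0.0325672
  w_II·f_II = 0.26 × 0.144191 = 0.0374896
  w_III·f_III = 0.18 × 0.122224 = 0.0220003
  w_IV·f_IV = 0.26 × 0.0222295 = 0.00577968
Normaliser: 0.0325672 + 0.0374896 + 0.0220003 + 0.00577968 = 0.0978367
Responsibility of Process IV: 0.00577968 / 0.0978367 ≈ 0.059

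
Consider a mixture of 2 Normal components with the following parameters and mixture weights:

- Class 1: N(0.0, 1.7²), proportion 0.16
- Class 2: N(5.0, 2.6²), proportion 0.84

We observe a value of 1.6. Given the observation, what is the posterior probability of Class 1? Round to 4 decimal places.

The responsibility of component k is w_k f_k(x) divided by Σ_j w_j f_j(x).
Normal densities:
  p_1 = 0.150699
  p_2 = 0.0652532
Multiply by the mixture weights:
  w_1·p_1 = 0.16 × 0.150699 = 0.0241118
  w_2·p_2 = 0.84 × 0.0652532 = 0.0548127
Evidence: 0.0241118 + 0.0548127 = 0.0789245
P(Class 1 | x) = 0.0241118 / 0.0789245 ≈ 0.3055

0.3055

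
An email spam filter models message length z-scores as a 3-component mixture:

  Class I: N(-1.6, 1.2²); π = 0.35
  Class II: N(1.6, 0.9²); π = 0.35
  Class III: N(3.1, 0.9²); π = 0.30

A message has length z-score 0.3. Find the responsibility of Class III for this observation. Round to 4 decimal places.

The responsibility of component k is w_k f_k(x) divided by Σ_j w_j f_j(x).
Component likelihoods at x = 0.3:
  f_I = 0.0949189
  f_II = 0.156173
  f_III = 0.00350668
Unnormalised posteriors:
  w_I·f_I = 0.35 × 0.0949189 = 0.0332216
  w_II·f_II = 0.35 × 0.156173 = 0.0546607
  w_III·f_III = 0.30 × 0.00350668 = 0.00105201
Evidence: 0.0332216 + 0.0546607 + 0.00105201 = 0.0889343
Responsibility of Class III: 0.00105201 / 0.0889343 ≈ 0.0118

0.0118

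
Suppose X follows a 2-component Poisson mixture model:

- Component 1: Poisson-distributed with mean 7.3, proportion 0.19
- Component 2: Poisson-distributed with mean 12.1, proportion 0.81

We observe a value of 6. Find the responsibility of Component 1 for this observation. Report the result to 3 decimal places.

0.579

Apply Bayes' rule: the posterior for each component is proportional to its prior times its likelihood at x.
Evaluate each component's likelihood at the observed value:
  p_1 = 0.141989
  p_2 = 0.0242335
Prior × likelihood for each component:
  P(Z=1)·p_1 = 0.19 × 0.141989 = 0.0269779
  P(Z=2)·p_2 = 0.81 × 0.0242335 = 0.0196292
Evidence: 0.0269779 + 0.0196292 = 0.0466071
So the posterior for Component 1 is 0.0269779 / 0.0466071 ≈ 0.579.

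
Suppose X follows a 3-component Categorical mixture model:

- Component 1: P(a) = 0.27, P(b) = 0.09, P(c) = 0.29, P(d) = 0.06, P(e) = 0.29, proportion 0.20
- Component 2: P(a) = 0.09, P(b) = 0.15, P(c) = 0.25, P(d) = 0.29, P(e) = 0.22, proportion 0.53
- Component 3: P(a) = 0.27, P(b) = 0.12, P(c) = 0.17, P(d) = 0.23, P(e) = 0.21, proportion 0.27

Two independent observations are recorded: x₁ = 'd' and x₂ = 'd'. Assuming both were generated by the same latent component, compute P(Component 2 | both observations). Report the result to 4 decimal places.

0.7482

By Bayes' theorem, P(k | x) = w_k f_k(x) / Σ_j w_j f_j(x).
Since both observations come from the same component, the likelihood for component k is f_k(x₁)·f_k(x₂).
  L_1 = [P(d | comp) = 0.06] × [0.06] = 0.0036
  L_2 = [P(d | comp) = 0.29] × [0.29] = 0.0841
  L_3 = [P(d | comp) = 0.23] × [0.23] = 0.0529
Unnormalised posteriors:
  w_1·L_1 = 0.20 × 0.0036 = 0.00072
  w_2·L_2 = 0.53 × 0.0841 = 0.044573
  w_3·L_3 = 0.27 × 0.0529 = 0.014283
Marginal: 0.00072 + 0.044573 + 0.014283 = 0.059576
Responsibility of Component 2: 0.044573 / 0.059576 ≈ 0.7482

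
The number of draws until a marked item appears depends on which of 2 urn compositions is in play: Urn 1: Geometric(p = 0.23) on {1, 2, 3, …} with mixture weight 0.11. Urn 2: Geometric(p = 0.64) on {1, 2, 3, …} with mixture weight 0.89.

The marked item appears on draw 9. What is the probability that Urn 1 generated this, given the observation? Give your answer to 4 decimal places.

P(component k | x) = π_k·f_k(x) / marginal(x), where marginal(x) = Σ_j π_j·f_j(x).
Evaluate each component's likelihood at the observed value:
  L_1 = 0.23·(1−0.23)^8 = 0.23·0.123574 = 0.0284219
  L_2 = 0.64·(1−0.64)^8 = 0.64·0.000282111 = 0.000180551
Prior × likelihood for each component:
  π_1·L_1 = 0.11 × 0.0284219 = 0.00312641
  π_2·L_2 = 0.89 × 0.000180551 = 0.00016069
Denominator: 0.00312641 + 0.00016069 = 0.0032871
P(Urn 1 | the observation) = 0.00312641 / 0.0032871 ≈ 0.9511

0.9511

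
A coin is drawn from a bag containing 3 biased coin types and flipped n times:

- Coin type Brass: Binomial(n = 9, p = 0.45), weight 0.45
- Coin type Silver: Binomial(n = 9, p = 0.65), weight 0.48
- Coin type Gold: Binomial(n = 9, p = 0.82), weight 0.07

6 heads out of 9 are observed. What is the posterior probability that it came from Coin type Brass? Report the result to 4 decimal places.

0.2705

By Bayes' theorem, P(k | x) = π_k f_k(x) / Σ_j π_j f_j(x).
Binomial probabilities:
  p_Brass = C(9,6)·0.45^6·0.55^3 = 84·0.00830377·0.166375 = 0.116049
  p_Silver = C(9,6)·0.65^6·0.35^3 = 84·0.0754189·0.042875 = 0.271621
  p_Gold = C(9,6)·0.82^6·0.18^3 = 84·0.304007·0.005832 = 0.148929
Weight by the priors:
  π_Brass·p_Brass = 0.45 × 0.116049 = 0.0522222
  π_Silver·p_Silver = 0.48 × 0.271621 = 0.130378
  π_Gold·p_Gold = 0.07 × 0.148929 = 0.010425
Denominator: 0.0522222 + 0.130378 + 0.010425 = 0.193025
Responsibility of Coin type Brass: 0.0522222 / 0.193025 ≈ 0.2705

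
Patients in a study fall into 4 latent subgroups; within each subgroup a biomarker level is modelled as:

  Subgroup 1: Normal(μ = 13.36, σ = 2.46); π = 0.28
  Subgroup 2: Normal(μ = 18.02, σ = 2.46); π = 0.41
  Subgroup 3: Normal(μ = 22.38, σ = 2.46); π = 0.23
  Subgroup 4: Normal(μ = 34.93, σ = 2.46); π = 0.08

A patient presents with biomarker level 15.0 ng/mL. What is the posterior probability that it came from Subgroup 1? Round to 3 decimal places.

The responsibility of component k is π_k f_k(x) divided by Σ_j π_j f_j(x).
Evaluate each component's likelihood at the observed value:
  L_1 = 0.129857
  L_2 = 0.0763328
  L_3 = 0.00180156
  L_4 = 9.062e-16
Prior × likelihood for each component:
  π_1·L_1 = 0.28 × 0.129857 = 0.0363599
  π_2·L_2 = 0.41 × 0.0763328 = 0.0312964
  π_3·L_3 = 0.23 × 0.00180156 = 0.00041436
  π_4·L_4 = 0.08 × 9.062e-16 = 7.2496e-17
Evidence: 0.0363599 + 0.0312964 + 0.00041436 + 7.2496e-17 = 0.0680707
P(Subgroup 1 | 15.0 ng/mL) = 0.0363599 / 0.0680707 ≈ 0.534

0.534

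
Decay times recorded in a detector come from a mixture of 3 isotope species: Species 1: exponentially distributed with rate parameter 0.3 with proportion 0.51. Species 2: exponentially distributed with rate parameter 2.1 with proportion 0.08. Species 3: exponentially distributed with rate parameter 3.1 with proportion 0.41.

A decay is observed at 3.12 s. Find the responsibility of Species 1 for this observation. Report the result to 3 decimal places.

0.995

P(component k | x) = π_k·f_k(x) / marginal(x), where marginal(x) = Σ_j π_j·f_j(x).
Exponential densities:
  L_1 = 0.117658
  L_2 = 0.00299724
  L_3 = 0.000195373
Multiply by the mixture weights:
  π_1·L_1 = 0.51 × 0.117658 = 0.0600056
  π_2·L_2 = 0.08 × 0.00299724 = 0.000239779
  π_3·L_3 = 0.41 × 0.000195373 = 8.01031e-05
Sum: 0.0600056 + 0.000239779 + 8.01031e-05 = 0.0603255
Responsibility of Species 1: 0.0600056 / 0.0603255 ≈ 0.995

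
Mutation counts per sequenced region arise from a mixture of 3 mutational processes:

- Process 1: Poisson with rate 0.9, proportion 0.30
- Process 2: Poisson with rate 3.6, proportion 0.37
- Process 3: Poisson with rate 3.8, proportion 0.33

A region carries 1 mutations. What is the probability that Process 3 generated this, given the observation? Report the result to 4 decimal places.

0.1610

By Bayes' theorem, P(k | x) = w_k f_k(x) / Σ_j w_j f_j(x).
Poisson probabilities:
  L_1 = 0.365913
  L_2 = 0.0983654
  L_3 = 0.0850089
Unnormalised posteriors:
  w_1·L_1 = 0.30 × 0.365913 = 0.109774
  w_2·L_2 = 0.37 × 0.0983654 = 0.0363952
  w_3·L_3 = 0.33 × 0.0850089 = 0.0280529
Sum: 0.109774 + 0.0363952 + 0.0280529 = 0.174222
So the posterior for Process 3 is 0.0280529 / 0.174222 ≈ 0.1610.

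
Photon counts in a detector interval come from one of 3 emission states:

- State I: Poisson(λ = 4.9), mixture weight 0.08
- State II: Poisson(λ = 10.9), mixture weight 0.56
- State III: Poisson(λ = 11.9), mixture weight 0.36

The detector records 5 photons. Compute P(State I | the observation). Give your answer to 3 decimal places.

Apply Bayes' rule: the posterior for each component is proportional to its prior times its likelihood at x.
Poisson probabilities:
  p_I = e^(−4.9)·4.9^5/5! = 0.17529
  p_II = e^(−10.9)·10.9^5/5! = 0.0236669
  p_III = e^(−11.9)·11.9^5/5! = 0.0135036
Unnormalised posteriors:
  w_I·p_I = 0.08 × 0.17529 = 0.0140232
  w_II·p_II = 0.56 × 0.0236669 = 0.0132535
  w_III·p_III = 0.36 × 0.0135036 = 0.00486129
Marginal: 0.0140232 + 0.0132535 + 0.00486129 = 0.0321379
Responsibility of State I: 0.0140232 / 0.0321379 ≈ 0.436

0.436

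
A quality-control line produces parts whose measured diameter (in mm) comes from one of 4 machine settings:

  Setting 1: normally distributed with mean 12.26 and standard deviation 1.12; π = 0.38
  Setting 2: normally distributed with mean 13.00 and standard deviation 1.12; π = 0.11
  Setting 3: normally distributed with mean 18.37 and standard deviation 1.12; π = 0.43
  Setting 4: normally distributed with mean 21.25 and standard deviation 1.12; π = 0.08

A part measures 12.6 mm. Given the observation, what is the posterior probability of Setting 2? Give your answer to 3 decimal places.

0.221

Apply Bayes' rule: the posterior for each component is proportional to its prior times its likelihood at x.
Normal densities:
  p_1 = (1/(1.12·√(2π)))·exp(−(12.6−12.26)²/(2·1.12²)) = 0.356198·exp(-0.04608) = 0.340158
  p_2 = (1/(1.12·√(2π)))·exp(−(12.6−13.00)²/(2·1.12²)) = 0.356198·exp(-0.06378) = 0.334191
  p_3 = (1/(1.12·√(2π)))·exp(−(12.6−18.37)²/(2·1.12²)) = 0.356198·exp(-13.27045) = 6.14341e-07
  p_4 = (1/(1.12·√(2π)))·exp(−(12.6−21.25)²/(2·1.12²)) = 0.356198·exp(-29.82402) = 3.97452e-14
Multiply by the mixture weights:
  w_1·p_1 = 0.38 × 0.340158 = 0.12926
  w_2·p_2 = 0.11 × 0.334191 = 0.036761
  w_3·p_3 = 0.43 × 6.14341e-07 = 2.64167e-07
  w_4·p_4 = 0.08 × 3.97452e-14 = 3.17962e-15
Sum: 0.12926 + 0.036761 + 2.64167e-07 + 3.17962e-15 = 0.166021
Responsibility of Setting 2: 0.036761 / 0.166021 ≈ 0.221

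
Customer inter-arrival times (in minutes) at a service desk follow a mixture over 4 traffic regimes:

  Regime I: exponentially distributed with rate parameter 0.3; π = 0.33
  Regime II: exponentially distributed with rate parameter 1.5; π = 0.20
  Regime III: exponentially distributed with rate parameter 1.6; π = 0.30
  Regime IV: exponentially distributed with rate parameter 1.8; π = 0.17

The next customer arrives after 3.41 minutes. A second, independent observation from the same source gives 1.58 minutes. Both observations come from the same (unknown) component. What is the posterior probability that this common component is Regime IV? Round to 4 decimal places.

The responsibility of component k is w_k f_k(x) divided by Σ_j w_j f_j(x).
Since both observations come from the same component, the likelihood for component k is f_k(x₁)·f_k(x₂).
  p_I = [0.107854] × [0.186752] = 0.0201421
  p_II = [0.00900897] × [0.140221] = 0.00126325
  p_III = [0.00683297] × [0.12771] = 0.000872635
  p_IV = [0.00388663] × [0.104746] = 0.00040711
Prior × likelihood for each component:
  w_I·p_I = 0.33 × 0.0201421 = 0.00664688
  w_II·p_II = 0.20 × 0.00126325 = 0.000252649
  w_III·p_III = 0.30 × 0.000872635 = 0.000261791
  w_IV·p_IV = 0.17 × 0.00040711 = 6.92087e-05
Normaliser: 0.00664688 + 0.000252649 + 0.000261791 + 6.92087e-05 = 0.00723053
So the posterior for Regime IV is 6.92087e-05 / 0.00723053 ≈ 0.0096.

0.0096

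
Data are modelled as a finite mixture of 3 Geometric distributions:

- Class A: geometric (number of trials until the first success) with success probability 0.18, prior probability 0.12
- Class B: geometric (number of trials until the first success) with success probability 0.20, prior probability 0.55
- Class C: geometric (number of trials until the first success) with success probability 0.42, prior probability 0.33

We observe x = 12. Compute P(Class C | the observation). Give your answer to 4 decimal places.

0.0283

By Bayes' theorem, P(k | x) = π_k f_k(x) / Σ_j π_j f_j(x).
Component likelihoods at x = 12:
  f_A = 0.18·(1−0.18)^11 = 0.18·0.112707 = 0.0202873
  f_B = 0.20·(1−0.20)^11 = 0.20·0.0858993 = 0.0171799
  f_C = 0.42·(1−0.42)^11 = 0.42·0.00249866 = 0.00104944
Prior × likelihood for each component:
  π_A·f_A = 0.12 × 0.0202873 = 0.00243448
  π_B·f_B = 0.55 × 0.0171799 = 0.00944893
  π_C·f_C = 0.33 × 0.00104944 = 0.000346315
Marginal: 0.00243448 + 0.00944893 + 0.000346315 = 0.0122297
P(Class C | x) ≈ 0.0283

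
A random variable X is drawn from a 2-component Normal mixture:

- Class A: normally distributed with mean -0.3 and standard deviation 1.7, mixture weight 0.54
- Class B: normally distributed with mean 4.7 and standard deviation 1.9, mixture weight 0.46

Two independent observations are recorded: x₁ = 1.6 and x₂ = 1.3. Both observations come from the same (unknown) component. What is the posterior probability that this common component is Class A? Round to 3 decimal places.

Posterior ∝ prior × likelihood, so P(k | x) ∝ w_k f_k(x); normalise over all components.
Since both observations come from the same component, the likelihood for component k is f_k(x₁)·f_k(x₂).
  f_A = [(1/(1.7·√(2π)))·exp(−(1.6−-0.3)²/(2·1.7²)) = 0.234672·exp(-0.62457) = 0.125665] × [0.150699] = 0.0189376
  f_B = [(1/(1.9·√(2π)))·exp(−(1.6−4.7)²/(2·1.9²)) = 0.209970·exp(-1.33102) = 0.0554753] × [0.0423452] = 0.00234911
Weight by the priors:
  w_A·f_A = 0.54 × 0.0189376 = 0.0102263
  w_B·f_B = 0.46 × 0.00234911 = 0.00108059
Evidence: 0.0102263 + 0.00108059 = 0.0113069
Responsibility of Class A: 0.0102263 / 0.0113069 ≈ 0.904

0.904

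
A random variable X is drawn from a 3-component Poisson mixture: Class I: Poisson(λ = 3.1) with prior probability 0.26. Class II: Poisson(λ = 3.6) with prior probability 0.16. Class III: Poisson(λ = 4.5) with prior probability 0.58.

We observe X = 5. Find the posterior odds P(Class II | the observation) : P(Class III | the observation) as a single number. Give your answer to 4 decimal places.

0.2223

The posterior odds equal the prior odds times the likelihood ratio: (π_i/π_j)·(f_i(x)/f_j(x)).
Poisson probabilities:
  p_I = 0.107477
  p_II = 0.13768
  p_III = 0.170827
Posterior odds = (π_II·p_II) / (π_III·p_III) = (0.16·0.13768) / (0.58·0.170827) = 0.0220288 / 0.0990796 ≈ 0.2223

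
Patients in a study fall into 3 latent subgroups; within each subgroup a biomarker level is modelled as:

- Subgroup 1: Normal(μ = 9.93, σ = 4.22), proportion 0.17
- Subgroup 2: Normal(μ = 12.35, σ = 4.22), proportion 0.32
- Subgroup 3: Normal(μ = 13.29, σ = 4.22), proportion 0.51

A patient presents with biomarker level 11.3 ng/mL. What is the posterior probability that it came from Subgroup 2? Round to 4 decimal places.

Apply Bayes' rule: the posterior for each component is proportional to its prior times its likelihood at x.
Component likelihoods at x = 11.3 ng/mL:
  f_1 = (1/(4.22·√(2π)))·exp(−(11.3−9.93)²/(2·4.22²)) = 0.094536·exp(-0.05270) = 0.0896833
  f_2 = (1/(4.22·√(2π)))·exp(−(11.3−12.35)²/(2·4.22²)) = 0.094536·exp(-0.03095) = 0.0916546
  f_3 = (1/(4.22·√(2π)))·exp(−(11.3−13.29)²/(2·4.22²)) = 0.094536·exp(-0.11119) = 0.0845882
Weight by the priors:
  π_1·f_1 = 0.17 × 0.0896833 = 0.0152462
  π_2·f_2 = 0.32 × 0.0916546 = 0.0293295
  π_3·f_3 = 0.51 × 0.0845882 = 0.04314
Normaliser: 0.0152462 + 0.0293295 + 0.04314 = 0.0877156
So the posterior for Subgroup 2 is 0.0293295 / 0.0877156 ≈ 0.3344.

0.3344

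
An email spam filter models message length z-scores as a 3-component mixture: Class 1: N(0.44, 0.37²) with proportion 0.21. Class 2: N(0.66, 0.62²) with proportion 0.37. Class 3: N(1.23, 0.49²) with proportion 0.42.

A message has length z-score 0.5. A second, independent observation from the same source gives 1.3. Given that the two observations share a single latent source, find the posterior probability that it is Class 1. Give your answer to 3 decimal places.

By Bayes' theorem, P(k | x) = P(Z=k) f_k(x) / Σ_j P(Z=j) f_j(x).
Since both observations come from the same component, the likelihood for component k is f_k(x₁)·f_k(x₂).
  f_1 = [1.06414] × [0.0723726] = 0.0770144
  f_2 = [0.622382] × [0.37769] = 0.235068
  f_3 = [0.268385] × [0.805902] = 0.216292
Multiply by the mixture weights:
  P(Z=1)·f_1 = 0.21 × 0.0770144 = 0.016173
  P(Z=2)·f_2 = 0.37 × 0.235068 = 0.086975
  P(Z=3)·f_3 = 0.42 × 0.216292 = 0.0908425
Evidence: 0.016173 + 0.086975 + 0.0908425 = 0.193991
So the posterior for Class 1 is 0.016173 / 0.193991 ≈ 0.083.

0.083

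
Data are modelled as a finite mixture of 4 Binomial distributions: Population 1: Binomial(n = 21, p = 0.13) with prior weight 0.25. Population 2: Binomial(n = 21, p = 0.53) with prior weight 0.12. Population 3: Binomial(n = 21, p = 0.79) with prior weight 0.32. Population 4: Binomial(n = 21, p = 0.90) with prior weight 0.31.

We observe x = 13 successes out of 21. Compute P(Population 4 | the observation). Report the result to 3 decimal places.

0.006

The responsibility of component k is π_k f_k(x) divided by Σ_j π_j f_j(x).
Evaluate each component's likelihood at the observed value:
  L_1 = 2.02284e-07
  L_2 = 0.126157
  L_3 = 0.0359294
  L_4 = 0.000517244
Weight by the priors:
  π_1·L_1 = 0.25 × 2.02284e-07 = 5.05709e-08
  π_2·L_2 = 0.12 × 0.126157 = 0.0151389
  π_3·L_3 = 0.32 × 0.0359294 = 0.0114974
  π_4·L_4 = 0.31 × 0.000517244 = 0.000160346
Normaliser: 5.05709e-08 + 0.0151389 + 0.0114974 + 0.000160346 = 0.0267967
P(Population 4 | the observation) = 0.000160346 / 0.0267967 ≈ 0.006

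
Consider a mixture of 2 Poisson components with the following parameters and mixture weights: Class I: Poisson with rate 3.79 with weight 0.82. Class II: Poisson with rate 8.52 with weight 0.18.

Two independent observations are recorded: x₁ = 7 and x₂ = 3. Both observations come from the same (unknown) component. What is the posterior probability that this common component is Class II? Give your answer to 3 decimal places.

0.053

By Bayes' theorem, P(k | x) = P(Z=k) f_k(x) / Σ_j P(Z=j) f_j(x).
Since both observations come from the same component, the likelihood for component k is f_k(x₁)·f_k(x₂).
  L_I = [0.0503579] × [0.205017] = 0.0103242
  L_II = [0.128961] × [0.0205579] = 0.00265116
Multiply by the mixture weights:
  P(Z=I)·L_I = 0.82 × 0.0103242 = 0.00846588
  P(Z=II)·L_II = 0.18 × 0.00265116 = 0.000477209
Denominator: 0.00846588 + 0.000477209 = 0.00894309
P(Class II | data) = 0.000477209 / 0.00894309 ≈ 0.053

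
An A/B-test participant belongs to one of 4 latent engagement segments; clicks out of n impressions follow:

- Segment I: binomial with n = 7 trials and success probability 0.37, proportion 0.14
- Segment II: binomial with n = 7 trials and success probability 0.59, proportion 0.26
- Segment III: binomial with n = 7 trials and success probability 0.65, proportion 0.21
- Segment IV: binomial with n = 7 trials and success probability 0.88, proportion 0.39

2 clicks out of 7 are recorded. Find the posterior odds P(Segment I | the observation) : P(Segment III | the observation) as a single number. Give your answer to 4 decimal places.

4.0818

The posterior odds equal the prior odds times the likelihood ratio: (π_i/π_j)·(f_i(x)/f_j(x)).
Evaluate each component's likelihood at the observed value:
  p_I = C(7,2)·0.37^2·0.63^5 = 21·0.1369·0.0992437 = 0.285316
  p_II = C(7,2)·0.59^2·0.41^5 = 21·0.3481·0.0115856 = 0.084692
  p_III = C(7,2)·0.65^2·0.35^5 = 21·0.4225·0.00525219 = 0.0466
  p_IV = C(7,2)·0.88^2·0.12^5 = 21·0.7744·2.48832e-05 = 0.000404661
Odds = (0.14/0.21) × (0.285316/0.0466) = 0.666667 × 6.12265 ≈ 4.0818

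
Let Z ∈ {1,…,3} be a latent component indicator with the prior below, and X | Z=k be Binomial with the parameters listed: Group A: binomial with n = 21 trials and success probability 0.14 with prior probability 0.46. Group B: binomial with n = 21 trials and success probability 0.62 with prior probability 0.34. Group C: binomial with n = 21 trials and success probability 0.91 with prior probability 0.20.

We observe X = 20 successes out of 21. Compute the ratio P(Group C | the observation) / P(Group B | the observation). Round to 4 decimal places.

Posterior odds = (π_i f_i(x)) / (π_j f_j(x)); the normalising sum cancels.
Evaluate each component's likelihood at the observed value:
  L_A = 1.51105e-16
  L_B = 0.00056213
  L_C = 0.286609
Odds = (0.20/0.34) × (0.286609/0.00056213) = 0.588235 × 509.862 ≈ 299.9190

299.9190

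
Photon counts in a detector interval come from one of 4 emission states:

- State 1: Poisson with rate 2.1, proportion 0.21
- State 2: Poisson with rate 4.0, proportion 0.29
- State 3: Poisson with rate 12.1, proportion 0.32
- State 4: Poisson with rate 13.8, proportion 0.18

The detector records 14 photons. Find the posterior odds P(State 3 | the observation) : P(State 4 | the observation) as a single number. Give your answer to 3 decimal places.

1.545

The posterior odds equal the prior odds times the likelihood ratio: (π_i/π_j)·(f_i(x)/f_j(x)).
Component likelihoods at x = 14 photons:
  L_1 = e^(−2.1)·2.1^14/14! = 4.55663e-08
  L_2 = e^(−4.0)·4.0^14/14! = 5.63967e-05
  L_3 = e^(−12.1)·12.1^14/14! = 0.0919652
  L_4 = e^(−13.8)·13.8^14/14! = 0.105836
0.0294289 / 0.0190505 ≈ 1.545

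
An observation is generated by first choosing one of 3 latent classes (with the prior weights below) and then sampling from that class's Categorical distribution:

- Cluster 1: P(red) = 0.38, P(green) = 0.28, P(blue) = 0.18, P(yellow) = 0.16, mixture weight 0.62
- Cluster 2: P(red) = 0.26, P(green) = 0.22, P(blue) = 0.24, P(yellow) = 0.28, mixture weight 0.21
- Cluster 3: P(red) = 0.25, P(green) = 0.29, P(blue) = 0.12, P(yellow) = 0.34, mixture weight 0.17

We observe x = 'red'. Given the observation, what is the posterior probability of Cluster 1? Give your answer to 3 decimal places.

Posterior ∝ prior × likelihood, so P(k | x) ∝ P(Z=k) f_k(x); normalise over all components.
Categorical probabilities:
  f_1 = 0.38
  f_2 = 0.26
  f_3 = 0.25
Unnormalised posteriors:
  P(Z=1)·f_1 = 0.62 × 0.38 = 0.2356
  P(Z=2)·f_2 = 0.21 × 0.26 = 0.0546
  P(Z=3)·f_3 = 0.17 × 0.25 = 0.0425
Sum: 0.2356 + 0.0546 + 0.0425 = 0.3327
Responsibility of Cluster 1: 0.2356 / 0.3327 ≈ 0.708

0.708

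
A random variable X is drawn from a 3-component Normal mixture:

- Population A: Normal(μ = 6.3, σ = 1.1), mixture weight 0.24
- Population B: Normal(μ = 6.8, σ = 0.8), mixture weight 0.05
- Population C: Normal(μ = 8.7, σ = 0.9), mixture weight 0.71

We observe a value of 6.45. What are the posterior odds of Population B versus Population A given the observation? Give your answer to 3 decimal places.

Only the two components matter; the odds are (π_i f_i(x)) / (π_j f_j(x)).
Evaluate each component's likelihood at the observed value:
  p_A = 0.359318
  p_B = 0.453165
  p_C = 0.0194759
Odds = (0.05/0.24) × (0.453165/0.359318) = 0.208333 × 1.26118 ≈ 0.263

0.263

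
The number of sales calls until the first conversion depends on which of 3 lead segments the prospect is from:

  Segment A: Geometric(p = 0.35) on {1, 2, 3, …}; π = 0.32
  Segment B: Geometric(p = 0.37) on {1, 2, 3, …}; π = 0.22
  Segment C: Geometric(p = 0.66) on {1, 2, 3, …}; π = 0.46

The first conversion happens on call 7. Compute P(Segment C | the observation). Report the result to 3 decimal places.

0.033

The responsibility of component k is w_k f_k(x) divided by Σ_j w_j f_j(x).
Component likelihoods at x = 7:
  L_A = 0.35·(1−0.35)^6 = 0.35·0.0754189 = 0.0263966
  L_B = 0.37·(1−0.37)^6 = 0.37·0.0625235 = 0.0231337
  L_C = 0.66·(1−0.66)^6 = 0.66·0.0015448 = 0.00101957
Unnormalised posteriors:
  w_A·L_A = 0.32 × 0.0263966 = 0.00844692
  w_B·L_B = 0.22 × 0.0231337 = 0.00508941
  w_C·L_C = 0.46 × 0.00101957 = 0.000469003
Marginal: 0.00844692 + 0.00508941 + 0.000469003 = 0.0140053
Responsibility of Segment C: 0.000469003 / 0.0140053 ≈ 0.033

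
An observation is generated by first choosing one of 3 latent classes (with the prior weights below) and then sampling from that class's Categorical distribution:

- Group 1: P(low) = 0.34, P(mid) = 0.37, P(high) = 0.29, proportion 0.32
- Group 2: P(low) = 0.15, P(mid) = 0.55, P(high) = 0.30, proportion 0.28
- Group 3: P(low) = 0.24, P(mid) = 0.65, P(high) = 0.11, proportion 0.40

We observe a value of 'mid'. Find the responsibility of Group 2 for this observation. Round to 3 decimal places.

0.289

By Bayes' theorem, P(k | x) = P(Z=k) f_k(x) / Σ_j P(Z=j) f_j(x).
Evaluate each component's likelihood at the observed value:
  p_1 = P(mid | comp) = 0.37
  p_2 = P(mid | comp) = 0.55
  p_3 = P(mid | comp) = 0.65
Prior × likelihood for each component:
  P(Z=1)·p_1 = 0.32 × 0.37 = 0.1184
  P(Z=2)·p_2 = 0.28 × 0.55 = 0.154
  P(Z=3)·p_3 = 0.40 × 0.65 = 0.26
Denominator: 0.1184 + 0.154 + 0.26 = 0.5324
Responsibility of Group 2: 0.154 / 0.5324 ≈ 0.289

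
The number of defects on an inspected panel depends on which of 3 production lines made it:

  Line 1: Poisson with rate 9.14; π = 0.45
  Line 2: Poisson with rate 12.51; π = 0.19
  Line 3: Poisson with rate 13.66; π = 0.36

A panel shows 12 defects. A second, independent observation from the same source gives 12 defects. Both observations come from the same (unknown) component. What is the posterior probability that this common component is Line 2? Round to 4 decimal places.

0.2747

Posterior ∝ prior × likelihood, so P(k | x) ∝ π_k f_k(x); normalise over all components.
Since both observations come from the same component, the likelihood for component k is f_k(x₁)·f_k(x₂).
  L_1 = [e^(−9.14)·9.14^12/12! = 0.0761318] × [0.0761318] = 0.00579604
  L_2 = [e^(−12.51)·12.51^12/12! = 0.113169] × [0.113169] = 0.0128072
  L_3 = [e^(−13.66)·13.66^12/12! = 0.102946] × [0.102946] = 0.0105978
Multiply by the mixture weights:
  π_1·L_1 = 0.45 × 0.00579604 = 0.00260822
  π_2·L_2 = 0.19 × 0.0128072 = 0.00243336
  π_3·L_3 = 0.36 × 0.0105978 = 0.00381522
Sum: 0.00260822 + 0.00243336 + 0.00381522 = 0.00885681
P(Line 2 | x) ≈ 0.2747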